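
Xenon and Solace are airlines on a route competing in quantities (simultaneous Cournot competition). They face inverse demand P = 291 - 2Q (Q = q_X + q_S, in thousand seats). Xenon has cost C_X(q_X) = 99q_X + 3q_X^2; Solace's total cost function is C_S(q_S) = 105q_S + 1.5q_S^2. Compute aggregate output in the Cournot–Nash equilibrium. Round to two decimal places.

Xenon's profit: π_X = (291 - 2Q)q_X - (99q_X + 3q_X²). Setting ∂π_X/∂q_X = 0: 192 - 10q_X - 2(q_S) = 0.
Solace's first-order condition: 186 - 7q_S - 2(q_X) = 0.
So q_X = (192 - 2q_S)/10 and q_S = (186 - 2q_X)/7.
Solving the pair: q_X = 162/11, q_S = 246/11.
Total output Q = 162/11 + 246/11 = 408/11.

37.09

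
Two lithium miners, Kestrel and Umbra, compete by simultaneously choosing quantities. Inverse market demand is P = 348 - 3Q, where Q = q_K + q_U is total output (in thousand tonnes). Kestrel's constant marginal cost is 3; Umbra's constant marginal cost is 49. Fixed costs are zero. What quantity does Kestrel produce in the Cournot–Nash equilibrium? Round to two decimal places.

43.44

Kestrel's profit: π_K = (348 - 3Q)q_K - (3q_K). Setting ∂π_K/∂q_K = 0: 345 - 6q_K - 3(q_U) = 0.
Umbra's profit: π_U = (348 - 3Q)q_U - (49q_U). Setting ∂π_U/∂q_U = 0: 299 - 6q_U - 3(q_K) = 0.
Rearranging gives the reaction functions q_K = (345 - 3q_U)/6 and q_U = (299 - 3q_K)/6.
Substituting one into the other gives q_K = 391/9 and q_U = 253/9.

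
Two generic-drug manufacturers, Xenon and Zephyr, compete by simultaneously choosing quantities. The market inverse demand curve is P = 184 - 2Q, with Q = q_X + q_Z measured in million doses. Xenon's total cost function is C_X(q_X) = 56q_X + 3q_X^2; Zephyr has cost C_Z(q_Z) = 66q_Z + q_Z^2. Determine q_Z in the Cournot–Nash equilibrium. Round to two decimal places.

Xenon's profit: π_X = (184 - 2Q)q_X - (56q_X + 3q_X²). Setting ∂π_X/∂q_X = 0: 128 - 10q_X - 2(q_Z) = 0.
Zephyr's first-order condition: 118 - 6q_Z - 2(q_X) = 0.
Best responses: q_X = (128 - 2q_Z)/10, q_Z = (118 - 2q_X)/6.
Solving the pair: q_X = 19/2, q_Z = 33/2.

16.50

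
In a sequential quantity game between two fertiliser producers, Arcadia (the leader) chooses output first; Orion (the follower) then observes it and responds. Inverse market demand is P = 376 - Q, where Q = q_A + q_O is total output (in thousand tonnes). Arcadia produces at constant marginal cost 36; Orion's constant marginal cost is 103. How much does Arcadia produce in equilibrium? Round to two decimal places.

Solve by backward induction. Given q_A, the follower Orion maximises π_O = (376 - q_A - q_O)q_O - 103q_O.
Setting the follower's marginal profit to zero, 273 - q_A - 2q_O = 0, i.e. q_O = (273 - q_A)/2.
The leader anticipates this reaction. Substituting into P = 376 - Q gives P = 479/2 - (1/2)q_A, so π_A = (479/2 - (1/2)q_A)q_A - 36q_A.
Maximising: ∂π_A/∂q_A = 407/2 - q_A = 0, giving q_A = 407/2.
Then q_O = (273 - 407/2)/2 = 139/4.

203.50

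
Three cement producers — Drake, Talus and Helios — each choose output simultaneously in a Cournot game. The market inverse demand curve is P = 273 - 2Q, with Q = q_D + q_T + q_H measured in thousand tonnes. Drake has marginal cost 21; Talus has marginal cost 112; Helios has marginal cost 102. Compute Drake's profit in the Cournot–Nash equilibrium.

Drake's profit: π_D = (273 - 2Q)q_D - (21q_D). Setting ∂π_D/∂q_D = 0: 252 - 4q_D - 2(q_T + q_H) = 0.
Talus's first-order condition: 161 - 4q_T - 2(q_D + q_H) = 0.
Helios's profit: π_H = (273 - 2Q)q_H - (102q_H). Setting ∂π_H/∂q_H = 0: 171 - 4q_H - 2(q_D + q_T) = 0.
Summing all 3 equations gives 584 − 8Q = 0, hence Q = 73.
Back-substituting: q_D = (252 − 146)/2 = 53, q_T = (161 − 146)/2 = 15/2, q_H = (171 − 146)/2 = 25/2.
Price P = 273 - 2·73 = 127.
Drake's profit: (127 - 21)·53 = 5618.

5618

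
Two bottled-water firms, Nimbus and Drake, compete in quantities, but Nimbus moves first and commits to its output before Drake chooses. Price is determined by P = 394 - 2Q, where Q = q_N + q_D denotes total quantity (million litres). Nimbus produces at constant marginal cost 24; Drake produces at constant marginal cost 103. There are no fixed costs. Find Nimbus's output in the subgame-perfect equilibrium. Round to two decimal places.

The follower Drake best-responds to any q_N: π_D = (394 - 2Q)q_D - 103q_D.
∂π_D/∂q_D = 291 - 2q_N - 4q_D = 0 gives the reaction function q_D = (291 - 2q_N)/4.
Nimbus substitutes q_D(q_N) into its own profit: π_N = q_N(394 - 2q_N - (291 - 2q_N)/2) - 24q_N = (497/2 - q_N)q_N - 24q_N.
Maximising: ∂π_N/∂q_N = 449/2 - 2q_N = 0, giving q_N = 449/4.
Then q_D = (291 - 2·(449/4))/4 = 133/8.

112.25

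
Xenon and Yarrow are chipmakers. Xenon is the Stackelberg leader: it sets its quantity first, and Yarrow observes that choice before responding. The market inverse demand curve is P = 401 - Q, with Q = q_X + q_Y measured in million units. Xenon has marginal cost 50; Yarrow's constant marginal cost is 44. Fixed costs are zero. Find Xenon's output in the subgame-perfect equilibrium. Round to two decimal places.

Solve by backward induction. Given q_X, the follower Yarrow maximises π_Y = (401 - q_X - q_Y)q_Y - 44q_Y.
Follower FOC: 357 - q_X - 2q_Y = 0, so q_Y(q_X) = (357 - q_X)/2.
The leader anticipates this reaction. Substituting into P = 401 - Q gives P = 445/2 - (1/2)q_X, so π_X = (445/2 - (1/2)q_X)q_X - 50q_X.
Leader FOC: 345/2 - q_X = 0, so q_X = 345/2.
Then q_Y = (357 - 345/2)/2 = 369/4.

172.50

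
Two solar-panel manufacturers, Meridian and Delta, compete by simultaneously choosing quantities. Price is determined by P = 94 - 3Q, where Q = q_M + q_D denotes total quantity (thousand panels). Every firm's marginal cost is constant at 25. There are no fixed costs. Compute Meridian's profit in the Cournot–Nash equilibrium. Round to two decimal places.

A representative firm's profit is π_i = q_i(94 - 3Q) - 25q_i.
Setting ∂π_i/∂q_i = 0 with rivals' quantities fixed: 69 - 6q_i - 3q_j = 0.
By symmetry each firm produces the same amount; substituting q_j = q_i yields q_i = 69/9 = 23/3.
Price P = 94 - 3·(46/3) = 48.
Meridian's profit: (48 - 25)·(23/3) = 529/3.

176.33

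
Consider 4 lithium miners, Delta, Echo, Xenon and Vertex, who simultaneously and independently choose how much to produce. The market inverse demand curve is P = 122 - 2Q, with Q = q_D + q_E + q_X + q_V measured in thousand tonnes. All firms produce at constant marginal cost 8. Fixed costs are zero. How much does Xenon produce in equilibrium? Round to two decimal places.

11.40

Each firm earns π_i = (122 - 2Q)q_i - 8q_i.
Setting ∂π_i/∂q_i = 0 with rivals' quantities fixed: 114 - 4q_i - 2·Σ_{j≠i} q_j = 0.
With identical firms every q_j equals q_i, so Σ_{j≠i} q_j = 3q_i and 114 = 10q_i, giving q_i = 57/5.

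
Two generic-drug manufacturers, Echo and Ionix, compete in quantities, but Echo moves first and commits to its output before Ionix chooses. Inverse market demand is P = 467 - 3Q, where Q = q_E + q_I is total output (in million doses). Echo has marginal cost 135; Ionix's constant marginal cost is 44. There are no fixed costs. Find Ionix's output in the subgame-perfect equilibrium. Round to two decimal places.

50.42

The follower Ionix best-responds to any q_E: π_I = (467 - 3Q)q_I - 44q_I.
Follower FOC: 423 - 3q_E - 6q_I = 0, so q_I(q_E) = (423 - 3q_E)/6.
Echo substitutes q_I(q_E) into its own profit: π_E = q_E(467 - 3q_E - (423 - 3q_E)/2) - 135q_E = (511/2 - (3/2)q_E)q_E - 135q_E.
The leader's first-order condition 241/2 - 3q_E = 0 yields q_E = 241/6.
Then q_I = (423 - 3·(241/6))/6 = 605/12.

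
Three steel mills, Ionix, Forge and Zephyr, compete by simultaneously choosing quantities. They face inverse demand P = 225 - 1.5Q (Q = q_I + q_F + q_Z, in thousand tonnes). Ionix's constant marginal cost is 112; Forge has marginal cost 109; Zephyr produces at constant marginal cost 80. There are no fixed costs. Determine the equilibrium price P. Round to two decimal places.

131.50

Ionix's profit: π_I = (225 - 1.5Q)q_I - (112q_I). Setting ∂π_I/∂q_I = 0: 113 - 3q_I - (3/2)(q_F + q_Z) = 0.
Forge's first-order condition: 116 - 3q_F - (3/2)(q_I + q_Z) = 0.
Zephyr's first-order condition: 145 - 3q_Z - (3/2)(q_I + q_F) = 0.
Summing all 3 equations gives 374 − 6Q = 0, hence Q = 187/3.
Back-substituting: q_I = (113 − 187/2)/(3/2) = 13, q_F = (116 − 187/2)/(3/2) = 15, q_Z = (145 − 187/2)/(3/2) = 103/3.
Total output Q = 187/3, so price P = 225 - (3/2)·(187/3) = 263/2.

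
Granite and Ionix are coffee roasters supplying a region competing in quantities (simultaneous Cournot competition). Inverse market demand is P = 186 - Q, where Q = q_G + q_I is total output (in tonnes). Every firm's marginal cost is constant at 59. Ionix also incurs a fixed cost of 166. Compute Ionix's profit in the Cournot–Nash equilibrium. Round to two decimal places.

1626.11

Each firm earns π_i = (186 - Q)q_i - 59q_i.
Setting ∂π_i/∂q_i = 0 with rivals' quantities fixed: 127 - 2q_i - q_j = 0.
With identical firms every q_j equals q_i, so q_j = q_i and 127 = 3q_i, giving q_i = 127/3.
Price P = 186 - 254/3 = 304/3.
Ionix's profit: (304/3 - 59)·(127/3) - 166 = 1626.1111.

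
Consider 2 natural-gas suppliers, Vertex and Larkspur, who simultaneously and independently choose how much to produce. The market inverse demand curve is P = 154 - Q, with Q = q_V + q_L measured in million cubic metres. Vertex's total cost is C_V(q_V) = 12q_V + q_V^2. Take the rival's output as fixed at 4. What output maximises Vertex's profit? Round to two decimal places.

34.50

With the rival's output fixed at 4, Vertex's profit is π_V = (154 - 4 - q_V)q_V - (12q_V + q_V²) = (150 - q_V)q_V - (12q_V + q_V²).
∂π_V/∂q_V = 138 - 4q_V = 0, so q_V = 69/2.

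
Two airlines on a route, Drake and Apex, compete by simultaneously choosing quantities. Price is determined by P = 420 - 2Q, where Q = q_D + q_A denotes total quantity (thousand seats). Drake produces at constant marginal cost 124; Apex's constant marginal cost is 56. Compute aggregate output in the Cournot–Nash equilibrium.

Drake's profit: π_D = (420 - 2Q)q_D - (124q_D). Setting ∂π_D/∂q_D = 0: 296 - 4q_D - 2(q_A) = 0.
Apex's first-order condition: 364 - 4q_A - 2(q_D) = 0.
Best responses: q_D = (296 - 2q_A)/4, q_A = (364 - 2q_D)/4.
Substituting one into the other gives q_D = 38 and q_A = 72.
Total output Q = 38 + 72 = 110.

110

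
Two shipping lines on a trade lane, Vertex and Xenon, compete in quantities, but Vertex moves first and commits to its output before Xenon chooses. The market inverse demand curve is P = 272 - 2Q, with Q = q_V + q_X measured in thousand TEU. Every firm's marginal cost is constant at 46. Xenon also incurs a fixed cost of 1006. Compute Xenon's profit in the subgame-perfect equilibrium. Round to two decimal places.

590.13

The follower Xenon best-responds to any q_V: π_X = (272 - 2Q)q_X - 46q_X.
Follower FOC: 226 - 2q_V - 4q_X = 0, so q_X(q_V) = (226 - 2q_V)/4.
Vertex substitutes q_X(q_V) into its own profit: π_V = q_V(272 - 2q_V - (226 - 2q_V)/2) - 46q_V = (159 - q_V)q_V - 46q_V.
Leader FOC: 113 - 2q_V = 0, so q_V = 113/2.
Then q_X = (226 - 2·(113/2))/4 = 113/4.
Price P = 272 - 2·(339/4) = 205/2.
Xenon's profit: (205/2 - 46)·(113/4) - 1006 = 590.1250.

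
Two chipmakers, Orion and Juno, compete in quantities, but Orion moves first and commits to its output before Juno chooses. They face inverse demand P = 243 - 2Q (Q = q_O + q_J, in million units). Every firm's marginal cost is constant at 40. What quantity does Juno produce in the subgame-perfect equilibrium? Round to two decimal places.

25.38

Solve by backward induction. Given q_O, the follower Juno maximises π_J = (243 - 2q_O - 2q_J)q_J - 40q_J.
Setting the follower's marginal profit to zero, 203 - 2q_O - 4q_J = 0, i.e. q_J = (203 - 2q_O)/4.
The leader anticipates this reaction. Substituting into P = 243 - 2Q gives P = 283/2 - q_O, so π_O = (283/2 - q_O)q_O - 40q_O.
Maximising: ∂π_O/∂q_O = 203/2 - 2q_O = 0, giving q_O = 203/4.
Then q_J = (203 - 2·(203/4))/4 = 203/8.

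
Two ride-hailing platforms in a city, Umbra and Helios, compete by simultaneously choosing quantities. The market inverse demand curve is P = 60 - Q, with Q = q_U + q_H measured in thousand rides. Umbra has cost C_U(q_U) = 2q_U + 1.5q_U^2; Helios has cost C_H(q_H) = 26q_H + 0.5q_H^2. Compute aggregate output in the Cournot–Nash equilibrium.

Umbra's profit: π_U = (60 - Q)q_U - (2q_U + (3/2)q_U²). Setting ∂π_U/∂q_U = 0: 58 - 5q_U - (q_H) = 0.
Helios's first-order condition: 34 - 3q_H - (q_U) = 0.
So q_U = (58 - q_H)/5 and q_H = (34 - q_U)/3.
Solving the pair: q_U = 10, q_H = 8.
Total output Q = 10 + 8 = 18.

18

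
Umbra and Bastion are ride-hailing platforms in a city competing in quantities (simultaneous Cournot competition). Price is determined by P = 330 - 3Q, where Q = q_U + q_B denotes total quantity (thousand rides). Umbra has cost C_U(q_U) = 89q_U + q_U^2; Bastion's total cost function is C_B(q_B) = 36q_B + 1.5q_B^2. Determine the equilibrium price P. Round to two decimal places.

Umbra's profit: π_U = (330 - 3Q)q_U - (89q_U + q_U²). Setting ∂π_U/∂q_U = 0: 241 - 8q_U - 3(q_B) = 0.
Bastion's profit: π_B = (330 - 3Q)q_B - (36q_B + (3/2)q_B²). Setting ∂π_B/∂q_B = 0: 294 - 9q_B - 3(q_U) = 0.
So q_U = (241 - 3q_B)/8 and q_B = (294 - 3q_U)/9.
Substituting one into the other gives q_U = 143/7 and q_B = 181/7.
Total output Q = 324/7, so price P = 330 - 3·(324/7) = 1338/7.

191.14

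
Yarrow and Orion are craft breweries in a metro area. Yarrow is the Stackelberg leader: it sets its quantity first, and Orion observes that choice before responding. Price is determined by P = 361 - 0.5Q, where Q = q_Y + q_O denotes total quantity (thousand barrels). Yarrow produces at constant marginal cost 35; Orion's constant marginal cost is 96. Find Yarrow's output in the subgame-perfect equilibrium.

387

Solve by backward induction. Given q_Y, the follower Orion maximises π_O = (361 - (1/2)q_Y - (1/2)q_O)q_O - 96q_O.
Setting the follower's marginal profit to zero, 265 - (1/2)q_Y - q_O = 0, i.e. q_O = (265 - (1/2)q_Y).
Yarrow substitutes q_O(q_Y) into its own profit: π_Y = q_Y(361 - (1/2)q_Y - (265 - (1/2)q_Y)/2) - 35q_Y = (457/2 - (1/4)q_Y)q_Y - 35q_Y.
Leader FOC: 387/2 - (1/2)q_Y = 0, so q_Y = 387.
Then q_O = (265 - (1/2)·387) = 143/2.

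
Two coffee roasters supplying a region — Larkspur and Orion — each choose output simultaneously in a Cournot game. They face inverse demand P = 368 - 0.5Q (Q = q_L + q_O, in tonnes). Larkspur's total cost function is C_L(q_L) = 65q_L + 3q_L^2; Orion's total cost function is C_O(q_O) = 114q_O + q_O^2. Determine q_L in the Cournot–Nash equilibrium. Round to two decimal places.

Larkspur's profit: π_L = (368 - 0.5Q)q_L - (65q_L + 3q_L²). Setting ∂π_L/∂q_L = 0: 303 - 7q_L - (1/2)(q_O) = 0.
Orion's profit: π_O = (368 - 0.5Q)q_O - (114q_O + q_O²). Setting ∂π_O/∂q_O = 0: 254 - 3q_O - (1/2)(q_L) = 0.
So q_L = (303 - (1/2)q_O)/7 and q_O = (254 - (1/2)q_L)/3.
Solving the pair: q_L = 37.6867, q_O = 78.3855.

37.69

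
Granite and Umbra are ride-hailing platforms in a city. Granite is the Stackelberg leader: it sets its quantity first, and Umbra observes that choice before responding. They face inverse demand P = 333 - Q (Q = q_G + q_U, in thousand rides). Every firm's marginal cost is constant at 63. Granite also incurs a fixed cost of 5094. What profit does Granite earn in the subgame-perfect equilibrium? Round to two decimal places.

Solve by backward induction. Given q_G, the follower Umbra maximises π_U = (333 - q_G - q_U)q_U - 63q_U.
Follower FOC: 270 - q_G - 2q_U = 0, so q_U(q_G) = (270 - q_G)/2.
Granite substitutes q_U(q_G) into its own profit: π_G = q_G(333 - q_G - (270 - q_G)/2) - 63q_G = (198 - (1/2)q_G)q_G - 63q_G.
Maximising: ∂π_G/∂q_G = 135 - q_G = 0, giving q_G = 135.
Then q_U = (270 - 135)/2 = 135/2.
Price P = 333 - 405/2 = 261/2.
Granite's profit: (261/2 - 63)·135 - 5094 = 4018.5000.

4018.50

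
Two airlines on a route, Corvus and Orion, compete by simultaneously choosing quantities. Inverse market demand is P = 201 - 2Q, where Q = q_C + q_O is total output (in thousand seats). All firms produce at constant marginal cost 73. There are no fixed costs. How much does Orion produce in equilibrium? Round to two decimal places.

A representative firm's profit is π_i = q_i(201 - 2Q) - 73q_i.
First-order condition (treating rivals' output as given): 128 - 4q_i - 2q_j = 0.
By symmetry each firm produces the same amount; substituting q_j = q_i yields q_i = 128/6 = 64/3.

21.33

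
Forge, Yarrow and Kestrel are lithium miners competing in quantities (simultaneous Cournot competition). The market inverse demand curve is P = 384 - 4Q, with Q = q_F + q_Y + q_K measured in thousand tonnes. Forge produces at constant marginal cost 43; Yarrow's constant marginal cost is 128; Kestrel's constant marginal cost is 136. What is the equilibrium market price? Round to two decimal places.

Forge's profit: π_F = (384 - 4Q)q_F - (43q_F). Setting ∂π_F/∂q_F = 0: 341 - 8q_F - 4(q_Y + q_K) = 0.
Yarrow's profit: π_Y = (384 - 4Q)q_Y - (128q_Y). Setting ∂π_Y/∂q_Y = 0: 256 - 8q_Y - 4(q_F + q_K) = 0.
Kestrel's profit: π_K = (384 - 4Q)q_K - (136q_K). Setting ∂π_K/∂q_K = 0: 248 - 8q_K - 4(q_F + q_Y) = 0.
Adding the 3 conditions: 845 − 8Q − 8Q = 0, i.e. Q = 845/16.
Back-substituting: q_F = (341 − 845/4)/4 = 519/16, q_Y = (256 − 845/4)/4 = 179/16, q_K = (248 − 845/4)/4 = 147/16.
Total output Q = 845/16, so price P = 384 - 4·(845/16) = 691/4.

172.75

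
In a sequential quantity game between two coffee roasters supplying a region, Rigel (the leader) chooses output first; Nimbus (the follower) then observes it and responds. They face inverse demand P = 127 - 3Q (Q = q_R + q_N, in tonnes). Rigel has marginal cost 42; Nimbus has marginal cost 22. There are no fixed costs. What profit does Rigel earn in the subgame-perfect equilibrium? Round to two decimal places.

176.04

Solve by backward induction. Given q_R, the follower Nimbus maximises π_N = (127 - 3q_R - 3q_N)q_N - 22q_N.
∂π_N/∂q_N = 105 - 3q_R - 6q_N = 0 gives the reaction function q_N = (105 - 3q_R)/6.
The leader anticipates this reaction. Substituting into P = 127 - 3Q gives P = 149/2 - (3/2)q_R, so π_R = (149/2 - (3/2)q_R)q_R - 42q_R.
Maximising: ∂π_R/∂q_R = 65/2 - 3q_R = 0, giving q_R = 65/6.
Then q_N = (105 - 3·(65/6))/6 = 145/12.
Price P = 127 - 3·(275/12) = 233/4.
Rigel's profit: (233/4 - 42)·(65/6) = 176.0417.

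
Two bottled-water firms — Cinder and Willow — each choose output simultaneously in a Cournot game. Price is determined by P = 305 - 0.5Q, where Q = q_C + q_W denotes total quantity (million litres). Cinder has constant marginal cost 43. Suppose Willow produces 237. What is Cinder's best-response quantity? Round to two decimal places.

With the rival's output fixed at 237, Cinder's profit is π_C = (305 - (1/2)·237 - (1/2)q_C)q_C - (43q_C) = (373/2 - (1/2)q_C)q_C - (43q_C).
∂π_C/∂q_C = 287/2 - q_C = 0, so q_C = 287/2.

143.50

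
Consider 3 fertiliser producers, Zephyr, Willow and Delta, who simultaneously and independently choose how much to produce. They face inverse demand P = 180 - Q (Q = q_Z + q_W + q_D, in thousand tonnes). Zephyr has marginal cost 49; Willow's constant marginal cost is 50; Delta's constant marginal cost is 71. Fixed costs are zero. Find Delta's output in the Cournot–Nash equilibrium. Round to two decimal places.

Zephyr's profit: π_Z = (180 - Q)q_Z - (49q_Z). Setting ∂π_Z/∂q_Z = 0: 131 - 2q_Z - (q_W + q_D) = 0.
Willow's profit: π_W = (180 - Q)q_W - (50q_W). Setting ∂π_W/∂q_W = 0: 130 - 2q_W - (q_Z + q_D) = 0.
Delta's first-order condition: 109 - 2q_D - (q_Z + q_W) = 0.
Adding the 3 conditions: 370 − 2Q − 2Q = 0, i.e. Q = 185/2.
Back-substituting: q_Z = (131 − 185/2) = 77/2, q_W = (130 − 185/2) = 75/2, q_D = (109 − 185/2) = 33/2.

16.50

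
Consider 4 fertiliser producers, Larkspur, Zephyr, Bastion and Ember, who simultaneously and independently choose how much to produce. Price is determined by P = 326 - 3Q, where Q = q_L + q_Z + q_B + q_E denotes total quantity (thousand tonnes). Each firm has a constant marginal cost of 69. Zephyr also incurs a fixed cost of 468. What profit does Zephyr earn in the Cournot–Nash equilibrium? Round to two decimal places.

Each firm earns π_i = (326 - 3Q)q_i - 69q_i.
First-order condition (treating rivals' output as given): 257 - 6q_i - 3·Σ_{j≠i} q_j = 0.
By symmetry each firm produces the same amount; substituting Σ_{j≠i} q_j = 3q_i yields q_i = 257/15.
Price P = 326 - 3·(1028/15) = 602/5.
Zephyr's profit: (602/5 - 69)·(257/15) - 468 = 412.6533.

412.65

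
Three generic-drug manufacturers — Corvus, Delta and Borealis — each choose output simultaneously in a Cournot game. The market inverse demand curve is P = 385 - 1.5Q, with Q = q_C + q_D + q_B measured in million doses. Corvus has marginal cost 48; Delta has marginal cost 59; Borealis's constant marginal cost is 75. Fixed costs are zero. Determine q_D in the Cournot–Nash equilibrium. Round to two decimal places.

Corvus's profit: π_C = (385 - 1.5Q)q_C - (48q_C). Setting ∂π_C/∂q_C = 0: 337 - 3q_C - (3/2)(q_D + q_B) = 0.
Delta's first-order condition: 326 - 3q_D - (3/2)(q_C + q_B) = 0.
Borealis's first-order condition: 310 - 3q_B - (3/2)(q_C + q_D) = 0.
Adding the 3 conditions: 973 − 3Q − 3Q = 0, i.e. Q = 973/6.
Back-substituting: q_C = (337 − 973/4)/(3/2) = 125/2, q_D = (326 − 973/4)/(3/2) = 331/6, q_B = (310 − 973/4)/(3/2) = 89/2.

55.17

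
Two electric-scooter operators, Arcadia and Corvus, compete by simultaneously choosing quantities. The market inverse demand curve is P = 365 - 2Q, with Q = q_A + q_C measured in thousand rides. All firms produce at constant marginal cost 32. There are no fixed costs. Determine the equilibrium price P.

A representative firm's profit is π_i = q_i(365 - 2Q) - 32q_i.
Setting ∂π_i/∂q_i = 0 with rivals' quantities fixed: 333 - 4q_i - 2q_j = 0.
By symmetry each firm produces the same amount; substituting q_j = q_i yields q_i = 333/6 = 111/2.
Total output Q = 111, so price P = 365 - 2·111 = 143.

143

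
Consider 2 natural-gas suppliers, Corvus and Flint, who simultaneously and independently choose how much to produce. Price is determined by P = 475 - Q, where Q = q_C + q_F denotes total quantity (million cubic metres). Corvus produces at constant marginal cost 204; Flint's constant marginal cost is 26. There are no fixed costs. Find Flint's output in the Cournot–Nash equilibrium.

209

Corvus's profit: π_C = (475 - Q)q_C - (204q_C). Setting ∂π_C/∂q_C = 0: 271 - 2q_C - (q_F) = 0.
Flint's first-order condition: 449 - 2q_F - (q_C) = 0.
So q_C = (271 - q_F)/2 and q_F = (449 - q_C)/2.
Substituting one into the other gives q_C = 31 and q_F = 209.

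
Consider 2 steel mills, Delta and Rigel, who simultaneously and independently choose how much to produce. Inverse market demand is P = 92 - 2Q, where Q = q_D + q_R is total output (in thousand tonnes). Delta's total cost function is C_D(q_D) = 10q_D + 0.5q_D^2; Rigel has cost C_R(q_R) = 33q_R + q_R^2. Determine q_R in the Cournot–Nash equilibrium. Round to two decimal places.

Delta's profit: π_D = (92 - 2Q)q_D - (10q_D + (1/2)q_D²). Setting ∂π_D/∂q_D = 0: 82 - 5q_D - 2(q_R) = 0.
Rigel's profit: π_R = (92 - 2Q)q_R - (33q_R + q_R²). Setting ∂π_R/∂q_R = 0: 59 - 6q_R - 2(q_D) = 0.
Rearranging gives the reaction functions q_D = (82 - 2q_R)/5 and q_R = (59 - 2q_D)/6.
Solving the pair: q_D = 187/13, q_R = 131/26.

5.04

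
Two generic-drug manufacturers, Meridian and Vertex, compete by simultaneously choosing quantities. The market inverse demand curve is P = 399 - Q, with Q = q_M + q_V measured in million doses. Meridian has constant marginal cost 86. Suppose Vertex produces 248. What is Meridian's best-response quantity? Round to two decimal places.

32.50

With the rival's output fixed at 248, Meridian's profit is π_M = (399 - 248 - q_M)q_M - (86q_M) = (151 - q_M)q_M - (86q_M).
∂π_M/∂q_M = 65 - 2q_M = 0, so q_M = 65/2.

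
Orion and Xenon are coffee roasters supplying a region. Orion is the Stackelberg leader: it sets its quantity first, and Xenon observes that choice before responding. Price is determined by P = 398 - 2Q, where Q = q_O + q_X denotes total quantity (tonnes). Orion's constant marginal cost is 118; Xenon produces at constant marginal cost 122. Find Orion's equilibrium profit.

Solve by backward induction. Given q_O, the follower Xenon maximises π_X = (398 - 2q_O - 2q_X)q_X - 122q_X.
Follower FOC: 276 - 2q_O - 4q_X = 0, so q_X(q_O) = (276 - 2q_O)/4.
The leader anticipates this reaction. Substituting into P = 398 - 2Q gives P = 260 - q_O, so π_O = (260 - q_O)q_O - 118q_O.
The leader's first-order condition 142 - 2q_O = 0 yields q_O = 71.
Then q_X = (276 - 2·71)/4 = 67/2.
Price P = 398 - 2·(209/2) = 189.
Orion's profit: (189 - 118)·71 = 5041.

5041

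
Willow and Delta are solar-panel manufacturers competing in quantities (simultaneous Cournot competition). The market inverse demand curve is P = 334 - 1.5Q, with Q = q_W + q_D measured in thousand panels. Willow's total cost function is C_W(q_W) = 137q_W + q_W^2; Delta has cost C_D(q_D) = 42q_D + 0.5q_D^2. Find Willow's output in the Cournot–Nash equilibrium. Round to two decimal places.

Willow's profit: π_W = (334 - 1.5Q)q_W - (137q_W + q_W²). Setting ∂π_W/∂q_W = 0: 197 - 5q_W - (3/2)(q_D) = 0.
Delta's first-order condition: 292 - 4q_D - (3/2)(q_W) = 0.
Best responses: q_W = (197 - (3/2)q_D)/5, q_D = (292 - (3/2)q_W)/4.
Solving the pair: q_W = 1400/71, q_D = 65.6056.

19.72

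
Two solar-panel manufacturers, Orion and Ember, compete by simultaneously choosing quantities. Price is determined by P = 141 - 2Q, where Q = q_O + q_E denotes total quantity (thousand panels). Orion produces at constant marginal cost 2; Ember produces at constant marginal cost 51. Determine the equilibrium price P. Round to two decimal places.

64.67

Orion's profit: π_O = (141 - 2Q)q_O - (2q_O). Setting ∂π_O/∂q_O = 0: 139 - 4q_O - 2(q_E) = 0.
Ember's profit: π_E = (141 - 2Q)q_E - (51q_E). Setting ∂π_E/∂q_E = 0: 90 - 4q_E - 2(q_O) = 0.
Rearranging gives the reaction functions q_O = (139 - 2q_E)/4 and q_E = (90 - 2q_O)/4.
Substituting one into the other gives q_O = 94/3 and q_E = 41/6.
Total output Q = 229/6, so price P = 141 - 2·(229/6) = 194/3.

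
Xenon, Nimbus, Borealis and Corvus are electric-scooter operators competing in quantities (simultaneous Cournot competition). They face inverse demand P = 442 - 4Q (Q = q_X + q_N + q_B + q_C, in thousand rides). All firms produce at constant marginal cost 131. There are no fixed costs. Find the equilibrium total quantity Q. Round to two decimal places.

62.20

A representative firm's profit is π_i = q_i(442 - 4Q) - 131q_i.
Setting ∂π_i/∂q_i = 0 with rivals' quantities fixed: 311 - 8q_i - 4·Σ_{j≠i} q_j = 0.
By symmetry each firm produces the same amount; substituting Σ_{j≠i} q_j = 3q_i yields q_i = 311/20.
Total output Q = 311/20 + 311/20 + 311/20 + 311/20 = 311/5.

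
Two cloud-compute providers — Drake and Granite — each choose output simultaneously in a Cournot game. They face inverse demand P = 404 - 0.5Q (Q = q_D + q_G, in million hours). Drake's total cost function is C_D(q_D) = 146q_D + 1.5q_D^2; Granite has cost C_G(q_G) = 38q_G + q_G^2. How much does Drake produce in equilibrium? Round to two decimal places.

Drake's profit: π_D = (404 - 0.5Q)q_D - (146q_D + (3/2)q_D²). Setting ∂π_D/∂q_D = 0: 258 - 4q_D - (1/2)(q_G) = 0.
Granite's first-order condition: 366 - 3q_G - (1/2)(q_D) = 0.
Rearranging gives the reaction functions q_D = (258 - (1/2)q_G)/4 and q_G = (366 - (1/2)q_D)/3.
Solving the pair: q_D = 50.2979, q_G = 113.6170.

50.30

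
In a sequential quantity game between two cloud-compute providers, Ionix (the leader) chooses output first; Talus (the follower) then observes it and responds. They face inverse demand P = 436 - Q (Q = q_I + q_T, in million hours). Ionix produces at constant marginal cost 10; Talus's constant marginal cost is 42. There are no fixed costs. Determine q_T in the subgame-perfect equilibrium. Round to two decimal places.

82.50

Solve by backward induction. Given q_I, the follower Talus maximises π_T = (436 - q_I - q_T)q_T - 42q_T.
Setting the follower's marginal profit to zero, 394 - q_I - 2q_T = 0, i.e. q_T = (394 - q_I)/2.
Ionix substitutes q_T(q_I) into its own profit: π_I = q_I(436 - q_I - (394 - q_I)/2) - 10q_I = (239 - (1/2)q_I)q_I - 10q_I.
Maximising: ∂π_I/∂q_I = 229 - q_I = 0, giving q_I = 229.
Then q_T = (394 - 229)/2 = 165/2.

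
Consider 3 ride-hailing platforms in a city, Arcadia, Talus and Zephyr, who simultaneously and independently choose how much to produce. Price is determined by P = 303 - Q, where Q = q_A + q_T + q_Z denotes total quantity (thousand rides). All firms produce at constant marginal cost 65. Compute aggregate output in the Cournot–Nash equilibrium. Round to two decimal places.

178.50

A representative firm's profit is π_i = q_i(303 - Q) - 65q_i.
Setting ∂π_i/∂q_i = 0 with rivals' quantities fixed: 238 - 2q_i - Σ_{j≠i} q_j = 0.
By symmetry each firm produces the same amount; substituting Σ_{j≠i} q_j = 2q_i yields q_i = 238/4 = 119/2.
Total output Q = 119/2 + 119/2 + 119/2 = 357/2.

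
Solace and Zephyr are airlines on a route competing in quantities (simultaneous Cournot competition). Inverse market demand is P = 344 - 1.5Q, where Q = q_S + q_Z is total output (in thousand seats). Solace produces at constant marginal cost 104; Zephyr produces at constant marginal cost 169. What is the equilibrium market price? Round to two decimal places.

205.67

Solace's profit: π_S = (344 - 1.5Q)q_S - (104q_S). Setting ∂π_S/∂q_S = 0: 240 - 3q_S - (3/2)(q_Z) = 0.
Zephyr's profit: π_Z = (344 - 1.5Q)q_Z - (169q_Z). Setting ∂π_Z/∂q_Z = 0: 175 - 3q_Z - (3/2)(q_S) = 0.
Rearranging gives the reaction functions q_S = (240 - (3/2)q_Z)/3 and q_Z = (175 - (3/2)q_S)/3.
Substituting one into the other gives q_S = 610/9 and q_Z = 220/9.
Total output Q = 830/9, so price P = 344 - (3/2)·(830/9) = 617/3.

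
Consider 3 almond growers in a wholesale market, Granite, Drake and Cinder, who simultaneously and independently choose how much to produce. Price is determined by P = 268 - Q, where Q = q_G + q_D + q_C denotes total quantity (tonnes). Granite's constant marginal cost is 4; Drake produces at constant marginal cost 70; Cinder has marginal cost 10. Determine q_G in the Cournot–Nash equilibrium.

84

Granite's profit: π_G = (268 - Q)q_G - (4q_G). Setting ∂π_G/∂q_G = 0: 264 - 2q_G - (q_D + q_C) = 0.
Drake's profit: π_D = (268 - Q)q_D - (70q_D). Setting ∂π_D/∂q_D = 0: 198 - 2q_D - (q_G + q_C) = 0.
Cinder's profit: π_C = (268 - Q)q_C - (10q_C). Setting ∂π_C/∂q_C = 0: 258 - 2q_C - (q_G + q_D) = 0.
Adding the 3 conditions: 720 − 2Q − 2Q = 0, i.e. Q = 180.
Back-substituting: q_G = (264 − 180) = 84, q_D = (198 − 180) = 18, q_C = (258 − 180) = 78.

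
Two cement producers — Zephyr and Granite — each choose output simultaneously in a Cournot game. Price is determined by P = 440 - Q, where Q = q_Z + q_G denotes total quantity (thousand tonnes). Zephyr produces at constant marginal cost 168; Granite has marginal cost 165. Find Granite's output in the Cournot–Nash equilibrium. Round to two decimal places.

Zephyr's profit: π_Z = (440 - Q)q_Z - (168q_Z). Setting ∂π_Z/∂q_Z = 0: 272 - 2q_Z - (q_G) = 0.
Granite's first-order condition: 275 - 2q_G - (q_Z) = 0.
So q_Z = (272 - q_G)/2 and q_G = (275 - q_Z)/2.
Solving the pair: q_Z = 269/3, q_G = 278/3.

92.67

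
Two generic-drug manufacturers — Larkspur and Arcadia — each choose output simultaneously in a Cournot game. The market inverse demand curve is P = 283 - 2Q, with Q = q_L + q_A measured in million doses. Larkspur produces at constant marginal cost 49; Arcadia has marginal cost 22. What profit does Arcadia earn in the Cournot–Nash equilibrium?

Larkspur's profit: π_L = (283 - 2Q)q_L - (49q_L). Setting ∂π_L/∂q_L = 0: 234 - 4q_L - 2(q_A) = 0.
Arcadia's first-order condition: 261 - 4q_A - 2(q_L) = 0.
So q_L = (234 - 2q_A)/4 and q_A = (261 - 2q_L)/4.
Substituting one into the other gives q_L = 69/2 and q_A = 48.
Price P = 283 - 2·(165/2) = 118.
Arcadia's profit: (118 - 22)·48 = 4608.

4608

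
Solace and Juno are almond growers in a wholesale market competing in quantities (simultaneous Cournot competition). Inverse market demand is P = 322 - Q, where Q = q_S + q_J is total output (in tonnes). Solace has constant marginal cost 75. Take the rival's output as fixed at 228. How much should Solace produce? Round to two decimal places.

With the rival's output fixed at 228, Solace's profit is π_S = (322 - 228 - q_S)q_S - (75q_S) = (94 - q_S)q_S - (75q_S).
∂π_S/∂q_S = 19 - 2q_S = 0, so q_S = 19/2.

9.50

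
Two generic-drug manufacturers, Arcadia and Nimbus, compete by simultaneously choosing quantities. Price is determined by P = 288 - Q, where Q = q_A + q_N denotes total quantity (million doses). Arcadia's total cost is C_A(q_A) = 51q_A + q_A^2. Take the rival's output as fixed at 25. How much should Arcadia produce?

53

With the rival's output fixed at 25, Arcadia's profit is π_A = (288 - 25 - q_A)q_A - (51q_A + q_A²) = (263 - q_A)q_A - (51q_A + q_A²).
∂π_A/∂q_A = 212 - 4q_A = 0, so q_A = 53.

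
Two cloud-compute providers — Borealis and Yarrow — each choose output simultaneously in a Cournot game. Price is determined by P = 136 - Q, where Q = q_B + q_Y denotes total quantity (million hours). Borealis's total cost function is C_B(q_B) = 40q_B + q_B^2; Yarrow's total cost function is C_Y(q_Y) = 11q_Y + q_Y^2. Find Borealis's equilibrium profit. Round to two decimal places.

596.28

Borealis's profit: π_B = (136 - Q)q_B - (40q_B + q_B²). Setting ∂π_B/∂q_B = 0: 96 - 4q_B - (q_Y) = 0.
Yarrow's profit: π_Y = (136 - Q)q_Y - (11q_Y + q_Y²). Setting ∂π_Y/∂q_Y = 0: 125 - 4q_Y - (q_B) = 0.
Rearranging gives the reaction functions q_B = (96 - q_Y)/4 and q_Y = (125 - q_B)/4.
Substituting one into the other gives q_B = 259/15 and q_Y = 404/15.
Price P = 136 - 221/5 = 459/5.
Borealis's profit: (459/5)·(259/15) - 40·(259/15) - (259/15)² = 596.2756.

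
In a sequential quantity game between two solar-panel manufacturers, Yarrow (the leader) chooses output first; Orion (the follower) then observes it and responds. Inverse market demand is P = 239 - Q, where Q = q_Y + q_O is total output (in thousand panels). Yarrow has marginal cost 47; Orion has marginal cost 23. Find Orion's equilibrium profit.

The follower Orion best-responds to any q_Y: π_O = (239 - Q)q_O - 23q_O.
Follower FOC: 216 - q_Y - 2q_O = 0, so q_O(q_Y) = (216 - q_Y)/2.
Yarrow substitutes q_O(q_Y) into its own profit: π_Y = q_Y(239 - q_Y - (216 - q_Y)/2) - 47q_Y = (131 - (1/2)q_Y)q_Y - 47q_Y.
Leader FOC: 84 - q_Y = 0, so q_Y = 84.
Then q_O = (216 - 84)/2 = 66.
Price P = 239 - 150 = 89.
Orion's profit: (89 - 23)·66 = 4356.

4356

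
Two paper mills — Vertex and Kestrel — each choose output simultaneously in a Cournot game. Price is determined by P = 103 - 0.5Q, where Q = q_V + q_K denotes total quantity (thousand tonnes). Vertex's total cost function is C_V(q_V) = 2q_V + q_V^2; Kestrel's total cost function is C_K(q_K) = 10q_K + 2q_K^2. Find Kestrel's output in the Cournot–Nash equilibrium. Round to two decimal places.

Vertex's profit: π_V = (103 - 0.5Q)q_V - (2q_V + q_V²). Setting ∂π_V/∂q_V = 0: 101 - 3q_V - (1/2)(q_K) = 0.
Kestrel's first-order condition: 93 - 5q_K - (1/2)(q_V) = 0.
Rearranging gives the reaction functions q_V = (101 - (1/2)q_K)/3 and q_K = (93 - (1/2)q_V)/5.
Solving the pair: q_V = 1834/59, q_K = 914/59.

15.49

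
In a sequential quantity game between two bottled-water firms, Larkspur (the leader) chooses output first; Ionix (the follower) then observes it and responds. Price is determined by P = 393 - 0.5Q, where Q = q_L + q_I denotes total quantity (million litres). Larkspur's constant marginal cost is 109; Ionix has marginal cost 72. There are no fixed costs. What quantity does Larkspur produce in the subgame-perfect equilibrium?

The follower Ionix best-responds to any q_L: π_I = (393 - 0.5Q)q_I - 72q_I.
∂π_I/∂q_I = 321 - (1/2)q_L - q_I = 0 gives the reaction function q_I = (321 - (1/2)q_L).
The leader anticipates this reaction. Substituting into P = 393 - 0.5Q gives P = 465/2 - (1/4)q_L, so π_L = (465/2 - (1/4)q_L)q_L - 109q_L.
Maximising: ∂π_L/∂q_L = 247/2 - (1/2)q_L = 0, giving q_L = 247.
Then q_I = (321 - (1/2)·247) = 395/2.

247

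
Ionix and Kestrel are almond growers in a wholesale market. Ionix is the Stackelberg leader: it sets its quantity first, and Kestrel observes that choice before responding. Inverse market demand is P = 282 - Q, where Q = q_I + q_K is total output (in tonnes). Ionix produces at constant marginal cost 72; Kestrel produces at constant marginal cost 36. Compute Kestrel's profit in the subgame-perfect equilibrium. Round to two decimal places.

6320.25

Solve by backward induction. Given q_I, the follower Kestrel maximises π_K = (282 - q_I - q_K)q_K - 36q_K.
Follower FOC: 246 - q_I - 2q_K = 0, so q_K(q_I) = (246 - q_I)/2.
Ionix substitutes q_K(q_I) into its own profit: π_I = q_I(282 - q_I - (246 - q_I)/2) - 72q_I = (159 - (1/2)q_I)q_I - 72q_I.
Maximising: ∂π_I/∂q_I = 87 - q_I = 0, giving q_I = 87.
Then q_K = (246 - 87)/2 = 159/2.
Price P = 282 - 333/2 = 231/2.
Kestrel's profit: (231/2 - 36)·(159/2) = 6320.2500.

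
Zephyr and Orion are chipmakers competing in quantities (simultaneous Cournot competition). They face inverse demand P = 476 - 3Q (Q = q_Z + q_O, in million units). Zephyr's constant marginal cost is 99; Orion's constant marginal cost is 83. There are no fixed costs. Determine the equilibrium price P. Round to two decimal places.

Zephyr's profit: π_Z = (476 - 3Q)q_Z - (99q_Z). Setting ∂π_Z/∂q_Z = 0: 377 - 6q_Z - 3(q_O) = 0.
Orion's first-order condition: 393 - 6q_O - 3(q_Z) = 0.
So q_Z = (377 - 3q_O)/6 and q_O = (393 - 3q_Z)/6.
Solving the pair: q_Z = 361/9, q_O = 409/9.
Total output Q = 770/9, so price P = 476 - 3·(770/9) = 658/3.

219.33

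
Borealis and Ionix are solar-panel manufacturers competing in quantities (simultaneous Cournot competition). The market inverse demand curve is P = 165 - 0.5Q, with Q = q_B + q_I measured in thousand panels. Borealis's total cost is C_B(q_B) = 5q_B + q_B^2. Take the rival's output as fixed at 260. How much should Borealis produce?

10

With the rival's output fixed at 260, Borealis's profit is π_B = (165 - (1/2)·260 - (1/2)q_B)q_B - (5q_B + q_B²) = (35 - (1/2)q_B)q_B - (5q_B + q_B²).
∂π_B/∂q_B = 30 - 3q_B = 0, so q_B = 10.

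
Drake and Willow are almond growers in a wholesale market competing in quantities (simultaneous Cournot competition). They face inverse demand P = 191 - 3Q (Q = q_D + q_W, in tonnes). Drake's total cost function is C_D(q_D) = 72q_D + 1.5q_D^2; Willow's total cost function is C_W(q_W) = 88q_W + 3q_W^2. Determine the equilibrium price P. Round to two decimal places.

139.82

Drake's profit: π_D = (191 - 3Q)q_D - (72q_D + (3/2)q_D²). Setting ∂π_D/∂q_D = 0: 119 - 9q_D - 3(q_W) = 0.
Willow's first-order condition: 103 - 12q_W - 3(q_D) = 0.
Best responses: q_D = (119 - 3q_W)/9, q_W = (103 - 3q_D)/12.
Substituting one into the other gives q_D = 373/33 and q_W = 190/33.
Total output Q = 563/33, so price P = 191 - 3·(563/33) = 1538/11.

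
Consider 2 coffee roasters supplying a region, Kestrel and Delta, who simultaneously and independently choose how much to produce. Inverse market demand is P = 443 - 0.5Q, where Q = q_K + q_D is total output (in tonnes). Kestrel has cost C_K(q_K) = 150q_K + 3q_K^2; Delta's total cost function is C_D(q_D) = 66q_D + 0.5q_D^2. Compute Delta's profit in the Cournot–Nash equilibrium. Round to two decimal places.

Kestrel's profit: π_K = (443 - 0.5Q)q_K - (150q_K + 3q_K²). Setting ∂π_K/∂q_K = 0: 293 - 7q_K - (1/2)(q_D) = 0.
Delta's first-order condition: 377 - 2q_D - (1/2)(q_K) = 0.
Rearranging gives the reaction functions q_K = (293 - (1/2)q_D)/7 and q_D = (377 - (1/2)q_K)/2.
Solving the pair: q_K = 318/11, q_D = 1994/11.
Price P = 443 - (1/2)·210.1818 = 337.9091.
Delta's profit: 337.9091·(1994/11) - 66·(1994/11) - (1/2)(1994/11)² = 32859.8017.

32859.80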